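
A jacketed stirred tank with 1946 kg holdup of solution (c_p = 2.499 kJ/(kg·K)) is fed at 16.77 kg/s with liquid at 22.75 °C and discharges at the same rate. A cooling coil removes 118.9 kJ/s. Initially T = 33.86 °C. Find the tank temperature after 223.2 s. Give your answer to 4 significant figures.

21.95 °C

Energy balance: M c_p dT/dt = ṁ c_p (T_in − T) − 118.9.
τ = M/ṁ = 116.041 s; T_ss = T_in − Q̇/(ṁ c_p) = 22.75 − 118.9/(16.77·2.499) = 19.9128 °C.
Integrating: T(t) = T_ss + (T₀ − T_ss) e^(−t/τ).
T(223.2) = 19.9128 + (13.9472)·e^(−223.2/116.041) = 19.9128 + (13.9472)·0.146100 = 21.9505 °C.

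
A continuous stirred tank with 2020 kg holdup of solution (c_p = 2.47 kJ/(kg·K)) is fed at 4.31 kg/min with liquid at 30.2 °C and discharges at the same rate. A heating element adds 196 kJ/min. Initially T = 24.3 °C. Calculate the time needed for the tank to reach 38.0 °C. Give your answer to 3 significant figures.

389 min

First-law balance (no shaft work): M c_p dT/dt = ṁ c_p (T_in − T) + 196.
τ = M/ṁ = 468.68 min; T_ss = T_in + Q̇/(ṁ c_p) = 48.611 °C.
T(t) = T_ss + (T₀ − T_ss) e^(−t/τ). Set T = 38.0:
e^(−t/τ) = (38.0 − 48.611)/(24.3 − 48.611) = 0.43647
t = −468.68 · ln(0.43647) = 388.55 min.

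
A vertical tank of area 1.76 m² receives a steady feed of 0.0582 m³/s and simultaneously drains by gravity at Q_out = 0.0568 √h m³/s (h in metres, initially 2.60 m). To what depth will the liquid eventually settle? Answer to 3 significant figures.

Unsteady balance on liquid volume: A dh/dt = Q_in − 0.0568 √h. At steady state dh/dt = 0:
Q_in = 0.0568 √h_ss ⇒ √h_ss = 0.0582/0.0568 = 1.0246.
h_ss = 1.0246² = 1.0499 m. (Since h₀ = 2.60 m > h_ss, the level will fall toward this value.)

1.05 m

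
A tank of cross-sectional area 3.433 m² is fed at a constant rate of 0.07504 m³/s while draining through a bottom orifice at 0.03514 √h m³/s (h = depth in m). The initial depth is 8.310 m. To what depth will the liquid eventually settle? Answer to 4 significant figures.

A dh/dt = Q_in − 0.03514 √h. Steady state requires inflow = outflow:
Q_in = 0.03514 √h_ss ⇒ √h_ss = 0.07504/0.03514 = 2.13546.
h_ss = 2.13546² = 4.56018 m. (Since h₀ = 8.310 m > h_ss, the level will fall toward this value.)

4.560 m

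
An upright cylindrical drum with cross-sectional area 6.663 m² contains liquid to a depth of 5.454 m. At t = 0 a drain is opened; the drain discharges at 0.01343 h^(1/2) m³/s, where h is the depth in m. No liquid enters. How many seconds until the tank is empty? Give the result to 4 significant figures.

2317 s

With no inflow, A dh/dt = −0.01343 √h.
Separate and integrate: 2(√h − √h₀) = −(0.01343/A) t.
Set h = 0: 2√h₀ = (0.01343/A) t_empty ⇒ t_empty = 2A√h₀/0.01343.
t_empty = 2·6.663·√5.454/0.01343 = 13.3260·2.33538/0.01343 = 2317.30 s.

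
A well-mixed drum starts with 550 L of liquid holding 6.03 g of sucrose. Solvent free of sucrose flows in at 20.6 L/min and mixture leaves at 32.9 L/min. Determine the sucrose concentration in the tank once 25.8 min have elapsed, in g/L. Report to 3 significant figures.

0.00260 g/L

Let m(t) be the amount of sucrose. Volume: V(t) = V₀ + (Q_in − Q_out) t = 550 − 12.300 t; V(25.8) = 232.66 L.
Species balance (pure solvent in): dm/dt = −Q_out · m/V(t).
dm/m = −Q_out dt/(V₀ − 12.300 t); integrating gives ln(m/m₀) = −(Q_out/(Q_in−Q_out)) ln(V/V₀).
m = m₀ (V₀/V)^(Q_out/(Q_in−Q_out)) = 6.03 × (550/232.66)^(-2.6748) = 0.60381 g.
C = m/V = 0.60381/232.66 = 0.0025953 g/L.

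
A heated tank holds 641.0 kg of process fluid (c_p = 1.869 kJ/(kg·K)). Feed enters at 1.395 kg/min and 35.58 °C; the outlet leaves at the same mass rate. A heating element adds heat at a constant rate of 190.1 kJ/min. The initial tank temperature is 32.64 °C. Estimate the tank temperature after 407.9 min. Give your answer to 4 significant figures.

M c_p dT/dt = ṁ c_p (T_in − T) + Q̇.
τ = M/ṁ = 459.498 min; T_ss = T_in + Q̇/(ṁ c_p) = 35.58 + 190.1/(1.395·1.869) = 108.492 °C.
T approaches T_ss exponentially: T(t) = T_ss + (T₀ − T_ss) e^(−t/τ).
T(407.9) = 108.492 + (-75.8519)·e^(−407.9/459.498) = 108.492 + (-75.8519)·0.411598 = 77.2714 °C.

77.27 °C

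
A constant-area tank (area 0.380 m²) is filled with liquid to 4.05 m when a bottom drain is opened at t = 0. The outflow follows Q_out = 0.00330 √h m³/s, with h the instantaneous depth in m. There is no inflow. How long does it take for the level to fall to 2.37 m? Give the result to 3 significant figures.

109 s

With no inflow, A dh/dt = −0.00330 √h.
Separate and integrate: 2(√h − √h₀) = −(0.00330/A) t.
t = 2A(√h₀ − √h)/0.00330 = 2·0.380·(√4.05 − √2.37)/0.00330
  = 0.76000 × (2.0125 − 1.5395) / 0.00330 = 108.93 s.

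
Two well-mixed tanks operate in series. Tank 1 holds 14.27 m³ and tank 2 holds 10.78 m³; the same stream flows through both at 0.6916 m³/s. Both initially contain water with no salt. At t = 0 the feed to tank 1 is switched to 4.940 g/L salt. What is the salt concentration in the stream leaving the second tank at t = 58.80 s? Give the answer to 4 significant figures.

4.122 g/L

Time constants: τᵢ = Vᵢ/Q for each well-mixed tank.
τ₁ = 14.27/0.6916 = 20.6333 s; τ₂ = 10.78/0.6916 = 15.5870 s.
Solving the cascade with C₁(0)=C₂(0)=0 gives C₂(t) = C_in[1 − (τ₁ e^(−t/τ₁) − τ₂ e^(−t/τ₂))/(τ₁ − τ₂)].
At t = 58.80: e^(−t/τ₁) = 0.0578582, e^(−t/τ₂) = 0.0229976.
C₂ = 4.940·[1 − (20.6333·0.0578582 − 15.5870·0.0229976)/(5.04627)] = 4.940·0.834464 = 4.12225 g/L.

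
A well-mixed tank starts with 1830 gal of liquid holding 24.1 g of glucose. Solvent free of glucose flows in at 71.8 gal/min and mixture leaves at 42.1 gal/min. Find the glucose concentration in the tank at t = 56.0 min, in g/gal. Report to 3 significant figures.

Total volume: dV/dt = Q_in − Q_out = 29.700 gal/min, so V(t) = 1830 + 29.700 t and V(56.0) = 3493.2 gal.
Solute balance: dm/dt = 0 − Q_out C = −Q_out m/V(t).
Separate: dm/m = −Q_out dt/V(t) ⇒ ln(m/m₀) = −(Q_out/(Q_in−Q_out)) ln(V/V₀).
m = m₀ (V₀/V)^(Q_out/(Q_in−Q_out)) = 24.1 × (1830/3493.2)^(1.4175) = 9.6387 g.
C = m/V = 9.6387/3493.2 = 0.0027593 g/gal.

0.00276 g/gal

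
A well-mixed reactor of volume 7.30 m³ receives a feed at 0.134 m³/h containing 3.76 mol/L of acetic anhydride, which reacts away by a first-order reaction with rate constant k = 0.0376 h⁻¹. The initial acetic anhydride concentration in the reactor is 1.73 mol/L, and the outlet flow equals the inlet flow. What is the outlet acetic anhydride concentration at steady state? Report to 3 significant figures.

Species balance: V dC/dt = Q C_in − Q C − k V C.
At steady state: 0 = Q C_in − (Q + kV) C_ss, so C_ss = Q C_in/(Q + kV).
C_ss = 0.134·3.76/(0.134 + 0.0376·7.30) = 0.50384/0.40848 = 1.2335 mol/L.

1.23 mol/L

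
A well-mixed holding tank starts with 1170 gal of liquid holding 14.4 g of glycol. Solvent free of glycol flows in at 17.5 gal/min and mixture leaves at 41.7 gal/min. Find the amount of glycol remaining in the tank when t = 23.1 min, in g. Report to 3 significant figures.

Total volume: dV/dt = Q_in − Q_out = -24.200 gal/min, so V(t) = 1170 − 24.200 t and V(23.1) = 610.98 gal.
Solute balance: dm/dt = 0 − Q_out C = −Q_out m/V(t).
Separate: dm/m = −Q_out dt/V(t) ⇒ ln(m/m₀) = −(Q_out/(Q_in−Q_out)) ln(V/V₀).
m = m₀ (V₀/V)^(Q_out/(Q_in−Q_out)) = 14.4 × (1170/610.98)^(-1.7231) = 4.7007 g.

4.70 g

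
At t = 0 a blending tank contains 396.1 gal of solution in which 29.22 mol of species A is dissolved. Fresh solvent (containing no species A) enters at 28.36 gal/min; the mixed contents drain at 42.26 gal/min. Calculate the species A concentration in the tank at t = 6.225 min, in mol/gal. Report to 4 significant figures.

Total volume: dV/dt = Q_in − Q_out = -13.9000 gal/min, so V(t) = 396.1 − 13.9000 t and V(6.225) = 309.573 gal.
Solute balance: dm/dt = 0 − Q_out C = −Q_out m/V(t).
Separate: dm/m = −Q_out dt/V(t) ⇒ ln(m/m₀) = −(Q_out/(Q_in−Q_out)) ln(V/V₀).
m = m₀ (V₀/V)^(Q_out/(Q_in−Q_out)) = 29.22 × (396.1/309.573)^(-3.04029) = 13.8115 mol.
C = m/V = 13.8115/309.573 = 0.0446147 mol/gal.

0.04461 mol/gal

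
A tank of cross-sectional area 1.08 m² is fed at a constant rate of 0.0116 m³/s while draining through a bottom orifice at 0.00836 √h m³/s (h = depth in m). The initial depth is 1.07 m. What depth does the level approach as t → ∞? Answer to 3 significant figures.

1.93 m

A dh/dt = Q_in − 0.00836 √h. Steady state requires inflow = outflow:
Q_in = 0.00836 √h_ss ⇒ √h_ss = 0.0116/0.00836 = 1.3876.
h_ss = 1.3876² = 1.9253 m. (Since h₀ = 1.07 m < h_ss, the level will rise toward this value.)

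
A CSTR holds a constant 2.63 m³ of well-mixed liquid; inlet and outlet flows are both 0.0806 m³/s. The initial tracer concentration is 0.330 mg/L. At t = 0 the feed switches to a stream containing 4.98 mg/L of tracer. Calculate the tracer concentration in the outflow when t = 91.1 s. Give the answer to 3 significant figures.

Species balance on the tank: V dC/dt = Q(C_in − C).
Rewrite as dC/dt + C/τ = C_in/τ, τ = V/Q = 32.630 s.
Integrating: C(t) = C_in + (C₀ − C_in) e^(−t/τ).
C(91.1) = 4.98 + (0.330 − 4.98)·e^(−91.1/32.630) = 4.98 + (-4.6500)·0.061305 = 4.6949 mg/L.

4.69 mg/L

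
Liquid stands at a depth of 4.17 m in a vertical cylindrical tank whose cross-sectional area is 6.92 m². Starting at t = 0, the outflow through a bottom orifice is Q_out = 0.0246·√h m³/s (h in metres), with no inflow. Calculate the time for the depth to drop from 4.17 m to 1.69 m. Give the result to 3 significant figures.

417 s

A dh/dt = −Q_out = −0.0246 √h.
This is separable: 2 d(√h)/dt = −0.0246/A, so √h = √h₀ − (0.0246/(2A)) t.
t = 2A(√h₀ − √h)/0.0246 = 2·6.92·(√4.17 − √1.69)/0.0246
  = 13.840 × (2.0421 − 1.3000) / 0.0246 = 417.48 s.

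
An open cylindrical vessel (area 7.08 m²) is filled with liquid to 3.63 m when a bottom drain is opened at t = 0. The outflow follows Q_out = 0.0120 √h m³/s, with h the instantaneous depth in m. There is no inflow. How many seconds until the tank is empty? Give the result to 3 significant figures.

2250 s

With no inflow, A dh/dt = −0.0120 √h.
∫ h^(−1/2) dh = −(0.0120/A) ∫ dt, giving 2√h = 2√h₀ − (0.0120/A) t.
Set h = 0: 2√h₀ = (0.0120/A) t_empty ⇒ t_empty = 2A√h₀/0.0120.
t_empty = 2·7.08·√3.63/0.0120 = 14.160·1.9053/0.0120 = 2248.2 s.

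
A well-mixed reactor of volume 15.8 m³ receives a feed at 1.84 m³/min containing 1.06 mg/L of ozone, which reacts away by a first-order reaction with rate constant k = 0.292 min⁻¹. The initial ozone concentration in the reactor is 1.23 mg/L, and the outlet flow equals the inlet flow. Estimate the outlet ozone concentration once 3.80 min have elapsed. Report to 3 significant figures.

0.499 mg/L

V dC/dt = Q(C_in − C) − k V C.
dC/dt = (Q/V) C_in − (Q/V + k) C; effective rate a = Q/V + k = 0.11646 + 0.292 = 0.40846 min⁻¹.
C_ss = Q C_in/(Q + kV) = 0.30222 mg/L; C(t) = C_ss + (C₀ − C_ss) e^(−a t).
C(3.80) = 0.30222 + (0.92778)·e^(−0.40846·3.80) = 0.30222 + (0.92778)·0.21180 = 0.49872 mg/L.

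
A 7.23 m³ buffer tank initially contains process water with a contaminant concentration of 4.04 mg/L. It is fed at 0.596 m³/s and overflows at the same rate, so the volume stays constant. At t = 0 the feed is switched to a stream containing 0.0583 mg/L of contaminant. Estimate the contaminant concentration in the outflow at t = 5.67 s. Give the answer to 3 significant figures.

Unsteady species balance (constant V, well mixed): V dC/dt = Q(C_in − C).
So dC/dt = (C_in − C)/τ with τ = V/Q = 7.23/0.596 = 12.131 s.
This is linear first-order; C(t) = C_in + (C₀ − C_in) e^(−t/τ).
C(5.67) = 0.0583 + (4.04 − 0.0583)·e^(−5.67/12.131) = 0.0583 + (3.9817)·0.62663 = 2.5533 mg/L.

2.55 mg/L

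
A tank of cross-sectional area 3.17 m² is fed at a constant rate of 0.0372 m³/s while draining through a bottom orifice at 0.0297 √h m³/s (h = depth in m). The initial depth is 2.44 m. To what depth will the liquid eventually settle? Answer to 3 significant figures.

Level balance: A dh/dt = 0.0372 − 0.0297 √h. Setting dh/dt = 0:
Q_in = 0.0297 √h_ss ⇒ √h_ss = 0.0372/0.0297 = 1.2525.
h_ss = 1.2525² = 1.5688 m. (Since h₀ = 2.44 m > h_ss, the level will fall toward this value.)

1.57 m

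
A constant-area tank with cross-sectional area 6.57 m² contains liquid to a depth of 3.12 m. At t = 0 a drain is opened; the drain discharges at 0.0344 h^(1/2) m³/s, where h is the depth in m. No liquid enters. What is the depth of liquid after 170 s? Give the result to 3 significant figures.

With no inflow, A dh/dt = −0.0344 √h.
This is separable: 2 d(√h)/dt = −0.0344/A, so √h = √h₀ − (0.0344/(2A)) t.
√h = √3.12 − 0.0344·170/(2·6.57) = 1.7664 − 0.44505 = 1.3213.
h = 1.3213² = 1.7458 m.

1.75 m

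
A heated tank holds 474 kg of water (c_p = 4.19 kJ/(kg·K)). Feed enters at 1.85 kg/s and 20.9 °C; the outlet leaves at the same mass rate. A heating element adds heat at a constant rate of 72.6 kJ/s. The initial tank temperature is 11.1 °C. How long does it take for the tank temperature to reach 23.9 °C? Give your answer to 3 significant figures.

M c_p dT/dt = ṁ c_p (T_in − T) + Q̇.
τ = M/ṁ = 256.22 s; T_ss = T_in + Q̇/(ṁ c_p) = 30.266 °C.
T(t) = T_ss + (T₀ − T_ss) e^(−t/τ). Set T = 23.9:
e^(−t/τ) = (23.9 − 30.266)/(11.1 − 30.266) = 0.33215
t = −256.22 · ln(0.33215) = 282.39 s.

282 s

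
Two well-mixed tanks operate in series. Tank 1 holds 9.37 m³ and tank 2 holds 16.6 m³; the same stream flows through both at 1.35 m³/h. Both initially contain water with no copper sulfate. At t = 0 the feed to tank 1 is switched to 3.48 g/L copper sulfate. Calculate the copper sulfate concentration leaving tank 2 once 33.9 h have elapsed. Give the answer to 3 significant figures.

3.01 g/L

Each tank obeys Vᵢ dCᵢ/dt = Q(Cᵢ₋₁ − Cᵢ), so τᵢ = Vᵢ/Q.
τ₁ = 9.37/1.35 = 6.9407 h; τ₂ = 16.6/1.35 = 12.296 h.
Tank 1: C₁ = C_in(1 − e^(−t/τ₁)). Tank 2 (τ₁ ≠ τ₂): C₂ = C_in[1 − (τ₁ e^(−t/τ₁) − τ₂ e^(−t/τ₂))/(τ₁ − τ₂)].
At t = 33.9: e^(−t/τ₁) = 0.0075651, e^(−t/τ₂) = 0.063487.
C₂ = 3.48·[1 − (6.9407·0.0075651 − 12.296·0.063487)/(-5.3556)] = 3.48·0.86404 = 3.0069 g/L.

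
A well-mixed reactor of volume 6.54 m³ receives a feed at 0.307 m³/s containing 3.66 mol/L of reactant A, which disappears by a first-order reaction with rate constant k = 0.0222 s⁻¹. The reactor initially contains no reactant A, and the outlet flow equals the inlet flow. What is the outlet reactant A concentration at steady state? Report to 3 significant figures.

Species balance: V dC/dt = Q C_in − Q C − k V C.
Steady state (dC/dt = 0): C_ss = Q C_in/(Q + kV) = C_in/(1 + kV/Q).
C_ss = 0.307·3.66/(0.307 + 0.0222·6.54) = 1.1236/0.45219 = 2.4849 mol/L.

2.48 mol/L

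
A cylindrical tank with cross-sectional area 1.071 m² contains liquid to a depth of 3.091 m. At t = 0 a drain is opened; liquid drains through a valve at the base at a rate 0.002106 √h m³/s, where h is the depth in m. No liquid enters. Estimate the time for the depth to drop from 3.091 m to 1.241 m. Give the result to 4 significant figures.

Unsteady balance on liquid volume: A dh/dt = −0.002106 √h.
Separate and integrate: 2(√h − √h₀) = −(0.002106/A) t.
t = 2A(√h₀ − √h)/0.002106 = 2·1.071·(√3.091 − √1.241)/0.002106
  = 2.14200 × (1.75812 − 1.11400) / 0.002106 = 655.133 s.

655.1 s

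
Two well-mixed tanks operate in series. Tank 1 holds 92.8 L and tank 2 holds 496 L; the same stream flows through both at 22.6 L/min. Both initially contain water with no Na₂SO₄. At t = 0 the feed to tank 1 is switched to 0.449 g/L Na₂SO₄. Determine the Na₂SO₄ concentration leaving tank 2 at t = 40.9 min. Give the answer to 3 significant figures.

0.363 g/L

Species balance on tank i: dCᵢ/dt = (Cᵢ₋₁ − Cᵢ)/τᵢ with τᵢ = Vᵢ/Q.
τ₁ = 92.8/22.6 = 4.1062 min; τ₂ = 496/22.6 = 21.947 min.
Tank 1: C₁ = C_in(1 − e^(−t/τ₁)). Tank 2 (τ₁ ≠ τ₂): C₂ = C_in[1 − (τ₁ e^(−t/τ₁) − τ₂ e^(−t/τ₂))/(τ₁ − τ₂)].
At t = 40.9: e^(−t/τ₁) = 4.7226e-05, e^(−t/τ₂) = 0.15511.
C₂ = 0.449·[1 − (4.1062·4.7226e-05 − 21.947·0.15511)/(-17.841)] = 0.449·0.80919 = 0.36333 g/L.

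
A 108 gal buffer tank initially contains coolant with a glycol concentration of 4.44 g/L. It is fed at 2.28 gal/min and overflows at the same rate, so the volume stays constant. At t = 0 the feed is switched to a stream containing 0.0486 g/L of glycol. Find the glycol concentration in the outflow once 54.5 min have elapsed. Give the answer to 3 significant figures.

Mass balance on the solute (V constant): V dC/dt = Q(C_in − C).
Time constant τ = V/Q = 108/2.28 = 47.368 min.
This is linear first-order; C(t) = C_in + (C₀ − C_in) e^(−t/τ).
C(54.5) = 0.0486 + (4.44 − 0.0486)·e^(−54.5/47.368) = 0.0486 + (4.3914)·0.31646 = 1.4383 g/L.

1.44 g/L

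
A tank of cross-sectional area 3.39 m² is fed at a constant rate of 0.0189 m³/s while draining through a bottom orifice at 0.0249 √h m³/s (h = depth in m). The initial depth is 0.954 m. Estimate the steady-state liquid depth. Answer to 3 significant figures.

0.576 m

A dh/dt = Q_in − 0.0249 √h. Steady state requires inflow = outflow:
Q_in = 0.0249 √h_ss ⇒ √h_ss = 0.0189/0.0249 = 0.75904.
h_ss = 0.75904² = 0.57614 m. (Since h₀ = 0.954 m > h_ss, the level will fall toward this value.)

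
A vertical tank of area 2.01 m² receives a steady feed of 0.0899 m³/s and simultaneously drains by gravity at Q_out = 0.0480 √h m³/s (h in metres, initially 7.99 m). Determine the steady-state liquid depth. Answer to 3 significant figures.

3.51 m

A dh/dt = Q_in − 0.0480 √h. Steady state requires inflow = outflow:
Q_in = 0.0480 √h_ss ⇒ √h_ss = 0.0899/0.0480 = 1.8729.
h_ss = 1.8729² = 3.5078 m. (Since h₀ = 7.99 m > h_ss, the level will fall toward this value.)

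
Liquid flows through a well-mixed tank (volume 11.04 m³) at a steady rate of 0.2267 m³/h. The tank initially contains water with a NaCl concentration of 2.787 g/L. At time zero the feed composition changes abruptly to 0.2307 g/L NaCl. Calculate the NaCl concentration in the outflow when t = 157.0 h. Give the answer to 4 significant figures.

0.3324 g/L

Mass balance on the solute (V constant): V dC/dt = Q(C_in − C).
Rewrite as dC/dt + C/τ = C_in/τ, τ = V/Q = 48.6987 h.
C approaches C_in exponentially: C(t) = C_in + (C₀ − C_in) e^(−t/τ).
C(157.0) = 0.2307 + (2.787 − 0.2307)·e^(−157.0/48.6987) = 0.2307 + (2.55630)·0.0397994 = 0.332439 g/L.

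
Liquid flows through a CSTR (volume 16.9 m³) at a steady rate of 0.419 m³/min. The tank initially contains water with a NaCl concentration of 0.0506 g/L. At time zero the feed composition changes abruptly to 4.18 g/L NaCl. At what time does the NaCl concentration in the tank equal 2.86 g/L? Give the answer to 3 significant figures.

Species balance on the tank: V dC/dt = Q(C_in − C), so τ = V/Q = 40.334 min.
C(t) = C_in + (C₀ − C_in) e^(−t/τ). Set C = 2.86 and solve for t:
e^(−t/τ) = (C − C_in)/(C₀ − C_in) = (2.86 − 4.18)/(0.0506 − 4.18) = 0.31966
t = −τ ln(…) = 40.334 × 1.1405 = 46.001 min.

46.0 min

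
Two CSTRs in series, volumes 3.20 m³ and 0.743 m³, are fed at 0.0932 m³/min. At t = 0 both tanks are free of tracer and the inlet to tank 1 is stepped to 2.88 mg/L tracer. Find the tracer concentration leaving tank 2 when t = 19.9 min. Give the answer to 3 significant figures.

0.851 mg/L

Time constants: τᵢ = Vᵢ/Q for each well-mixed tank.
τ₁ = 3.20/0.0932 = 34.335 min; τ₂ = 0.743/0.0932 = 7.9721 min.
Solving the cascade with C₁(0)=C₂(0)=0 gives C₂(t) = C_in[1 − (τ₁ e^(−t/τ₁) − τ₂ e^(−t/τ₂))/(τ₁ − τ₂)].
At t = 19.9: e^(−t/τ₁) = 0.56013, e^(−t/τ₂) = 0.082397.
C₂ = 2.88·[1 − (34.335·0.56013 − 7.9721·0.082397)/(26.363)] = 2.88·0.29540 = 0.85076 mg/L.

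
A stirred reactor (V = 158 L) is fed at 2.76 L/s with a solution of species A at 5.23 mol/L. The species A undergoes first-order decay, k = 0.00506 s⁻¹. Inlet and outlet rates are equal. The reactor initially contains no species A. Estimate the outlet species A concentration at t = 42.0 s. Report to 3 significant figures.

Species balance: V dC/dt = Q C_in − Q C − k V C.
dC/dt = (Q/V) C_in − (Q/V + k) C; effective rate a = Q/V + k = 0.017468 + 0.00506 = 0.022528 s⁻¹.
C_ss = Q C_in/(Q + kV) = 4.0553 mol/L; C(t) = C_ss + (C₀ − C_ss) e^(−a t).
C(42.0) = 4.0553 + (-4.0553)·e^(−0.022528·42.0) = 4.0553 + (-4.0553)·0.38822 = 2.4810 mol/L.

2.48 mol/L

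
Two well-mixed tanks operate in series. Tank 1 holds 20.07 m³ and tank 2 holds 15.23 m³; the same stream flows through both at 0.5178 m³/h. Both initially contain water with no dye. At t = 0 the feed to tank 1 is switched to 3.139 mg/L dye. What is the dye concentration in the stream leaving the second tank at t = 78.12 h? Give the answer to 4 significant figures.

Species balance on tank i: dCᵢ/dt = (Cᵢ₋₁ − Cᵢ)/τᵢ with τᵢ = Vᵢ/Q.
τ₁ = 20.07/0.5178 = 38.7601 h; τ₂ = 15.23/0.5178 = 29.4129 h.
Solving the cascade with C₁(0)=C₂(0)=0 gives C₂(t) = C_in[1 − (τ₁ e^(−t/τ₁) − τ₂ e^(−t/τ₂))/(τ₁ − τ₂)].
At t = 78.12: e^(−t/τ₁) = 0.133257, e^(−t/τ₂) = 0.0702302.
C₂ = 3.139·[1 − (38.7601·0.133257 − 29.4129·0.0702302)/(9.34724)] = 3.139·0.668415 = 2.09816 mg/L.

2.098 mg/L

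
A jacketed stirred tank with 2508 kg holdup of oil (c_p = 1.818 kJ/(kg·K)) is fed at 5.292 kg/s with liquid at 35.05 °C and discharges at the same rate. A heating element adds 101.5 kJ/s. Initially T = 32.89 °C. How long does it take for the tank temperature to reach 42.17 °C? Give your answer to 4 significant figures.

620.8 s

Unsteady energy balance on the tank contents: M c_p dT/dt = ṁ c_p (T_in − T) + 101.5.
τ = M/ṁ = 473.923 s; T_ss = T_in + Q̇/(ṁ c_p) = 45.6000 °C.
T(t) = T_ss + (T₀ − T_ss) e^(−t/τ). Set T = 42.17:
e^(−t/τ) = (42.17 − 45.6000)/(32.89 − 45.6000) = 0.269866
t = −473.923 · ln(0.269866) = 620.758 s.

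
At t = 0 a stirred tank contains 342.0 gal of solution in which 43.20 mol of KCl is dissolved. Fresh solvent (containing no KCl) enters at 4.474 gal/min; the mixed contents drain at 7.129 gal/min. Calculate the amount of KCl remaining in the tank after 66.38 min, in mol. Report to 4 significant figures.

6.179 mol

Total volume: dV/dt = Q_in − Q_out = -2.65500 gal/min, so V(t) = 342.0 − 2.65500 t and V(66.38) = 165.761 gal.
Solute balance: dm/dt = 0 − Q_out C = −Q_out m/V(t).
dm/m = −Q_out dt/(V₀ − 2.65500 t); integrating gives ln(m/m₀) = −(Q_out/(Q_in−Q_out)) ln(V/V₀).
m = m₀ (V₀/V)^(Q_out/(Q_in−Q_out)) = 43.20 × (342.0/165.761)^(-2.68512) = 6.17868 mol.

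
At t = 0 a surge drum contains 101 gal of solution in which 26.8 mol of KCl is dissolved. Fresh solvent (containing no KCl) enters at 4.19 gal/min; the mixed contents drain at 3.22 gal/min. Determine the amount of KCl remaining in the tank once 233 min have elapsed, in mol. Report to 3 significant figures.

Let m(t) be the amount of KCl. Volume: V(t) = V₀ + (Q_in − Q_out) t = 101 + 0.97000 t; V(233) = 327.01 gal.
No KCl enters, so dm/dt = −Q_out · (m/V).
Separate: dm/m = −Q_out dt/V(t) ⇒ ln(m/m₀) = −(Q_out/(Q_in−Q_out)) ln(V/V₀).
m = m₀ (V₀/V)^(Q_out/(Q_in−Q_out)) = 26.8 × (101/327.01)^(3.3196) = 0.54244 mol.

0.542 mol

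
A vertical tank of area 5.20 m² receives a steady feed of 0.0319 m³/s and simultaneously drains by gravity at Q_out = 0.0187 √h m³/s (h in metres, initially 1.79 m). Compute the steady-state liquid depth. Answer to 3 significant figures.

Level balance: A dh/dt = 0.0319 − 0.0187 √h. Setting dh/dt = 0:
Q_in = 0.0187 √h_ss ⇒ √h_ss = 0.0319/0.0187 = 1.7059.
h_ss = 1.7059² = 2.9100 m. (Since h₀ = 1.79 m < h_ss, the level will rise toward this value.)

2.91 m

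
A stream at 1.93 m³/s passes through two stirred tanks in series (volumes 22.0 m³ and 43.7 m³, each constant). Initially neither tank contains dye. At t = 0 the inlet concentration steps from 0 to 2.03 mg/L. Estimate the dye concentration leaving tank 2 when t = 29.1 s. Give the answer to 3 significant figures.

1.06 mg/L

Species balance on tank i: dCᵢ/dt = (Cᵢ₋₁ − Cᵢ)/τᵢ with τᵢ = Vᵢ/Q.
τ₁ = 22.0/1.93 = 11.399 s; τ₂ = 43.7/1.93 = 22.642 s.
Tank 1: C₁ = C_in(1 − e^(−t/τ₁)). Tank 2 (τ₁ ≠ τ₂): C₂ = C_in[1 − (τ₁ e^(−t/τ₁) − τ₂ e^(−t/τ₂))/(τ₁ − τ₂)].
At t = 29.1: e^(−t/τ₁) = 0.077858, e^(−t/τ₂) = 0.27660.
C₂ = 2.03·[1 − (11.399·0.077858 − 22.642·0.27660)/(-11.244)] = 2.03·0.52192 = 1.0595 mg/L.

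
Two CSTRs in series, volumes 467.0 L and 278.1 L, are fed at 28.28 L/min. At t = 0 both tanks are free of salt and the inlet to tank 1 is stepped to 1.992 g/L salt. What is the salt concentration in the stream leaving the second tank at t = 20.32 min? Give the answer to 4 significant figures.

0.9247 g/L

Each tank obeys Vᵢ dCᵢ/dt = Q(Cᵢ₋₁ − Cᵢ), so τᵢ = Vᵢ/Q.
τ₁ = 467.0/28.28 = 16.5134 min; τ₂ = 278.1/28.28 = 9.83380 min.
Solving the cascade with C₁(0)=C₂(0)=0 gives C₂(t) = C_in[1 − (τ₁ e^(−t/τ₁) − τ₂ e^(−t/τ₂))/(τ₁ − τ₂)].
At t = 20.32: e^(−t/τ₁) = 0.292143, e^(−t/τ₂) = 0.126648.
C₂ = 1.992·[1 − (16.5134·0.292143 − 9.83380·0.126648)/(6.67963)] = 1.992·0.464215 = 0.924717 g/L.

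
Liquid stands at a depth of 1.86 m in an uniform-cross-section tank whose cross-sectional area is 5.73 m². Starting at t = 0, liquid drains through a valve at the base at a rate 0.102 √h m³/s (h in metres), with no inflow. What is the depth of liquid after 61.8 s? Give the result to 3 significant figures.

0.662 m

A dh/dt = −Q_out = −0.102 √h.
Separate and integrate: 2(√h − √h₀) = −(0.102/A) t.
√h = √1.86 − 0.102·61.8/(2·5.73) = 1.3638 − 0.55005 = 0.81377.
h = 0.81377² = 0.66221 m.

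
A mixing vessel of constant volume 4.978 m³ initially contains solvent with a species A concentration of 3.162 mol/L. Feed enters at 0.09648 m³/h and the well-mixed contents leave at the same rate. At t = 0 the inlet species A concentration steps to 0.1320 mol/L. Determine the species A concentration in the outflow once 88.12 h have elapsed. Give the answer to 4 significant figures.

0.6812 mol/L

Transient balance on the dissolved component: V dC/dt = Q(C_in − C).
So dC/dt = (C_in − C)/τ with τ = V/Q = 4.978/0.09648 = 51.5962 h.
Solution: C(t) = C_in + (C₀ − C_in) e^(−t/τ).
C(88.12) = 0.1320 + (3.162 − 0.1320)·e^(−88.12/51.5962) = 0.1320 + (3.03000)·0.181250 = 0.681187 mol/L.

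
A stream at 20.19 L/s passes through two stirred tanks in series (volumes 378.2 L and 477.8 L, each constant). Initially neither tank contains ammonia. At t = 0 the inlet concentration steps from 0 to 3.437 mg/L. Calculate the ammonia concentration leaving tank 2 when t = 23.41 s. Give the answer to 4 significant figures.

Time constants: τᵢ = Vᵢ/Q for each well-mixed tank.
τ₁ = 378.2/20.19 = 18.7320 s; τ₂ = 477.8/20.19 = 23.6652 s.
Solving the cascade with C₁(0)=C₂(0)=0 gives C₂(t) = C_in[1 − (τ₁ e^(−t/τ₁) − τ₂ e^(−t/τ₂))/(τ₁ − τ₂)].
At t = 23.41: e^(−t/τ₁) = 0.286582, e^(−t/τ₂) = 0.371868.
C₂ = 3.437·[1 − (18.7320·0.286582 − 23.6652·0.371868)/(-4.93314)] = 3.437·0.304287 = 1.04583 mg/L.

1.046 mg/L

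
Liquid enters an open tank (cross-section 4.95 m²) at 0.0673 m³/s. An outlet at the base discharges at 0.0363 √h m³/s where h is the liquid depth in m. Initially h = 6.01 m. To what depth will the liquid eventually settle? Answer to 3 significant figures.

Accumulation of liquid (constant cross-section A): A dh/dt = Q_in − 0.0363 √h. At steady state dh/dt = 0:
Q_in = 0.0363 √h_ss ⇒ √h_ss = 0.0673/0.0363 = 1.8540.
h_ss = 1.8540² = 3.4373 m. (Since h₀ = 6.01 m > h_ss, the level will fall toward this value.)

3.44 m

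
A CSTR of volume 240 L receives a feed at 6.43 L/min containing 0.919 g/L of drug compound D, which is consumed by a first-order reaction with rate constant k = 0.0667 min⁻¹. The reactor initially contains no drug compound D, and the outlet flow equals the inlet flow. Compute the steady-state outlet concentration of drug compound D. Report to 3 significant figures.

Accumulation = in − out − consumed: V dC/dt = Q C_in − Q C − k V C.
Steady state (dC/dt = 0): C_ss = Q C_in/(Q + kV) = C_in/(1 + kV/Q).
C_ss = 6.43·0.919/(6.43 + 0.0667·240) = 5.9092/22.438 = 0.26336 g/L.

0.263 g/L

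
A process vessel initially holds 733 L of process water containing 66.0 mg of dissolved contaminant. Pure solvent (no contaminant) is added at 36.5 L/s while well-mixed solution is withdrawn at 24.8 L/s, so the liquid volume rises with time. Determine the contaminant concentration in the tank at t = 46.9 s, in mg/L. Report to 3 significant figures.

Let m(t) be the amount of contaminant. Volume: V(t) = V₀ + (Q_in − Q_out) t = 733 + 11.700 t; V(46.9) = 1281.7 L.
Species balance (pure solvent in): dm/dt = −Q_out · m/V(t).
dm/m = −Q_out dt/(V₀ + 11.700 t); integrating gives ln(m/m₀) = −(Q_out/(Q_in−Q_out)) ln(V/V₀).
m = m₀ (V₀/V)^(Q_out/(Q_in−Q_out)) = 66.0 × (733/1281.7)^(2.1197) = 20.189 mg.
C = m/V = 20.189/1281.7 = 0.015752 mg/L.

0.0158 mg/L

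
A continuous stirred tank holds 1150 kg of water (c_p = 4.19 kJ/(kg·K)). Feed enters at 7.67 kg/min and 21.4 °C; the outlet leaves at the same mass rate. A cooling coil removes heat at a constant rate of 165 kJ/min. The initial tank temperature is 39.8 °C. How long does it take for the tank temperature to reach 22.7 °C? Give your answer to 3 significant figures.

Unsteady energy balance on the tank contents: M c_p dT/dt = ṁ c_p (T_in − T) − 165.
τ = M/ṁ = 149.93 min; T_ss = T_in − Q̇/(ṁ c_p) = 16.266 °C.
T(t) = T_ss + (T₀ − T_ss) e^(−t/τ). Set T = 22.7:
e^(−t/τ) = (22.7 − 16.266)/(39.8 − 16.266) = 0.27340
t = −149.93 · ln(0.27340) = 194.44 min.

194 min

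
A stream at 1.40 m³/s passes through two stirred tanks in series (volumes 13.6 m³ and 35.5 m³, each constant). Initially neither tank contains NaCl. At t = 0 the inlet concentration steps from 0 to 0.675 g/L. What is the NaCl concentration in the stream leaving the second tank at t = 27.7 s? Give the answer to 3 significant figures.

Species balance on tank i: dCᵢ/dt = (Cᵢ₋₁ − Cᵢ)/τᵢ with τᵢ = Vᵢ/Q.
τ₁ = 13.6/1.40 = 9.7143 s; τ₂ = 35.5/1.40 = 25.357 s.
Solving the cascade with C₁(0)=C₂(0)=0 gives C₂(t) = C_in[1 − (τ₁ e^(−t/τ₁) − τ₂ e^(−t/τ₂))/(τ₁ − τ₂)].
At t = 27.7: e^(−t/τ₁) = 0.057759, e^(−t/τ₂) = 0.33541.
C₂ = 0.675·[1 − (9.7143·0.057759 − 25.357·0.33541)/(-15.643)] = 0.675·0.49216 = 0.33221 g/L.

0.332 g/L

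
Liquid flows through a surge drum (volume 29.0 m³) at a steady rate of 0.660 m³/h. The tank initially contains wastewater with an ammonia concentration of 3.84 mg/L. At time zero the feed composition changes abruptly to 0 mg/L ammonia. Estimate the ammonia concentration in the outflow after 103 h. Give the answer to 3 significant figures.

Unsteady species balance (constant V, well mixed): V dC/dt = Q(C_in − C).
Time constant τ = V/Q = 29.0/0.660 = 43.939 h.
C approaches C_in exponentially: C(t) = C_in + (C₀ − C_in) e^(−t/τ).
C(103) = 0 + (3.84 − 0)·e^(−103/43.939) = 0 + (3.8400)·0.095930 = 0.36837 mg/L.

0.368 mg/L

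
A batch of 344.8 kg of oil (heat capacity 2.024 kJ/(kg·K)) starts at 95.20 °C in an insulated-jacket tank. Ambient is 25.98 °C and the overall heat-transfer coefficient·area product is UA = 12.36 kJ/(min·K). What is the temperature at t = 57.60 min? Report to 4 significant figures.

50.94 °C

Energy balance: M c_p dT/dt = −UA(T − T_amb).
dT/dt = (T_ss − T)/τ with T_ss = T_amb = 25.9800 °C, τ = M c_p/UA = 344.8·2.024/12.36 = 56.4624 min.
Solution: T(t) = T_ss + (T₀ − T_ss) e^(−t/τ).
T(57.60) = 25.9800 + (69.2200)·0.360542 = 50.9367 °C.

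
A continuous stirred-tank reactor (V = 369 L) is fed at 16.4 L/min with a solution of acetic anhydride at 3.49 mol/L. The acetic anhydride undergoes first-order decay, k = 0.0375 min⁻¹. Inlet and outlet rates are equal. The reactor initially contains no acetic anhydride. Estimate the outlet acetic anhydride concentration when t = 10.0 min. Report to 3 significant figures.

1.06 mol/L

Species balance: V dC/dt = Q C_in − Q C − k V C.
dC/dt = (Q/V) C_in − (Q/V + k) C; effective rate a = Q/V + k = 0.044444 + 0.0375 = 0.081944 min⁻¹.
C_ss = Q C_in/(Q + kV) = 1.8929 mol/L; C(t) = C_ss + (C₀ − C_ss) e^(−a t).
C(10.0) = 1.8929 + (-1.8929)·e^(−0.081944·10.0) = 1.8929 + (-1.8929)·0.44068 = 1.0587 mol/L.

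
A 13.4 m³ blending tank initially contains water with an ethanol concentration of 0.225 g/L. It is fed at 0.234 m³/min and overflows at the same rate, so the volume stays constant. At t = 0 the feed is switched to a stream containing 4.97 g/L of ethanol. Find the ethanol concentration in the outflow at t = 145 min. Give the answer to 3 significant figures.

Unsteady species balance (constant V, well mixed): V dC/dt = Q(C_in − C).
Time constant τ = V/Q = 13.4/0.234 = 57.265 min.
This is linear first-order; C(t) = C_in + (C₀ − C_in) e^(−t/τ).
C(145) = 4.97 + (0.225 − 4.97)·e^(−145/57.265) = 4.97 + (-4.7450)·0.079493 = 4.5928 g/L.

4.59 g/L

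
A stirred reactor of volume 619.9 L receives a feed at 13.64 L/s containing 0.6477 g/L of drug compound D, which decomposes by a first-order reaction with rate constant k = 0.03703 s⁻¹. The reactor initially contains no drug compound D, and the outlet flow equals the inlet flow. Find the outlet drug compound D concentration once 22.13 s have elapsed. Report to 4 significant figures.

0.1760 g/L

Accumulation = in − out − consumed: V dC/dt = Q C_in − Q C − k V C.
This is linear with rate a = Q/V + k = 0.0590335 s⁻¹.
C_ss = Q C_in/(Q + kV) = 0.241417 g/L; C(t) = C_ss + (C₀ − C_ss) e^(−a t).
C(22.13) = 0.241417 + (-0.241417)·e^(−0.0590335·22.13) = 0.241417 + (-0.241417)·0.270790 = 0.176044 g/L.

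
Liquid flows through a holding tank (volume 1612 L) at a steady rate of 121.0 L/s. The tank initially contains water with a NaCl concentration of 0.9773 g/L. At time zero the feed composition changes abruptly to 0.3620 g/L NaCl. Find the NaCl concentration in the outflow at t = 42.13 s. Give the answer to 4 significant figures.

Mass balance on the solute (V constant): V dC/dt = Q(C_in − C).
So dC/dt = (C_in − C)/τ with τ = V/Q = 1612/121.0 = 13.3223 s.
Solution: C(t) = C_in + (C₀ − C_in) e^(−t/τ).
C(42.13) = 0.3620 + (0.9773 − 0.3620)·e^(−42.13/13.3223) = 0.3620 + (0.615300)·0.0423256 = 0.388043 g/L.

0.3880 g/L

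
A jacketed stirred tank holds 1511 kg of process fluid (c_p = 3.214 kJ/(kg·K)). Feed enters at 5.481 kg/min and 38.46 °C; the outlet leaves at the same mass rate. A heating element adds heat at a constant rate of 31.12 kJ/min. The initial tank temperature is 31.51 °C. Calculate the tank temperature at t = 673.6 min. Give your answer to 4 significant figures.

39.47 °C

Heat balance on the well-mixed liquid: M c_p dT/dt = ṁ c_p (T_in − T) + 31.12.
τ = M/ṁ = 275.680 min; T_ss = T_in + Q̇/(ṁ c_p) = 38.46 + 31.12/(5.481·3.214) = 40.2266 °C.
This is linear first-order; T(t) = T_ss + (T₀ − T_ss) e^(−t/τ).
T(673.6) = 40.2266 + (-8.71658)·e^(−673.6/275.680) = 40.2266 + (-8.71658)·0.0868636 = 39.4694 °C.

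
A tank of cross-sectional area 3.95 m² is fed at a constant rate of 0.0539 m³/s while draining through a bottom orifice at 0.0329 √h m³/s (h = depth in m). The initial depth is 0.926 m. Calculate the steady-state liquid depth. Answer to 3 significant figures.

2.68 m

A dh/dt = Q_in − 0.0329 √h. Steady state requires inflow = outflow:
Q_in = 0.0329 √h_ss ⇒ √h_ss = 0.0539/0.0329 = 1.6383.
h_ss = 1.6383² = 2.6840 m. (Since h₀ = 0.926 m < h_ss, the level will rise toward this value.)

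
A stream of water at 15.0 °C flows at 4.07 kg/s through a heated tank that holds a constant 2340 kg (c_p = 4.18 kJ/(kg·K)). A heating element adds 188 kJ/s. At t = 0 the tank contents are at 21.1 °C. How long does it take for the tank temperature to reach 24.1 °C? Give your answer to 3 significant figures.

First-law balance (no shaft work): M c_p dT/dt = ṁ c_p (T_in − T) + 188.
τ = M/ṁ = 574.94 s; T_ss = T_in + Q̇/(ṁ c_p) = 26.051 °C.
T(t) = T_ss + (T₀ − T_ss) e^(−t/τ). Set T = 24.1:
e^(−t/τ) = (24.1 − 26.051)/(21.1 − 26.051) = 0.39402
t = −574.94 · ln(0.39402) = 535.48 s.

535 s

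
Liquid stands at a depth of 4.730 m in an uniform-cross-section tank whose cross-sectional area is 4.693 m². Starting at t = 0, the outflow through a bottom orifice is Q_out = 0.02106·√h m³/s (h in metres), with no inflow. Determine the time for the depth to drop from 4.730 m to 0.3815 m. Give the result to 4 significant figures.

Mass balance (ρ constant): A dh/dt = −0.02106 √h.
Separate and integrate: 2(√h − √h₀) = −(0.02106/A) t.
t = 2A(√h₀ − √h)/0.02106 = 2·4.693·(√4.730 − √0.3815)/0.02106
  = 9.38600 × (2.17486 − 0.617657) / 0.02106 = 694.011 s.

694.0 s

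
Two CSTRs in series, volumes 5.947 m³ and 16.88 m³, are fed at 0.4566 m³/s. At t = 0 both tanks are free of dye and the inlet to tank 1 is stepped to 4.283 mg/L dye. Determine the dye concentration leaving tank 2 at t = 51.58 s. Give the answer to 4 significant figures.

Each tank obeys Vᵢ dCᵢ/dt = Q(Cᵢ₋₁ − Cᵢ), so τᵢ = Vᵢ/Q.
τ₁ = 5.947/0.4566 = 13.0245 s; τ₂ = 16.88/0.4566 = 36.9689 s.
Solving the cascade with C₁(0)=C₂(0)=0 gives C₂(t) = C_in[1 − (τ₁ e^(−t/τ₁) − τ₂ e^(−t/τ₂))/(τ₁ − τ₂)].
At t = 51.58: e^(−t/τ₁) = 0.0190589, e^(−t/τ₂) = 0.247777.
C₂ = 4.283·[1 − (13.0245·0.0190589 − 36.9689·0.247777)/(-23.9444)] = 4.283·0.627812 = 2.68892 mg/L.

2.689 mg/L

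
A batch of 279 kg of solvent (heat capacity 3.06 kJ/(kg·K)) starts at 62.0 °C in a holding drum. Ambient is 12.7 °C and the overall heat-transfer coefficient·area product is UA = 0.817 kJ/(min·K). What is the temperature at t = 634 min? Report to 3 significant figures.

Lumped-capacitance energy balance: M c_p dT/dt = UA(T_amb − T).
dT/dt = (T_ss − T)/τ with T_ss = T_amb = 12.700 °C, τ = M c_p/UA = 279·3.06/0.817 = 1045.0 min.
This is linear first-order; T(t) = T_ss + (T₀ − T_ss) e^(−t/τ).
T(634) = 12.700 + (49.300)·0.54514 = 39.575 °C.

39.6 °C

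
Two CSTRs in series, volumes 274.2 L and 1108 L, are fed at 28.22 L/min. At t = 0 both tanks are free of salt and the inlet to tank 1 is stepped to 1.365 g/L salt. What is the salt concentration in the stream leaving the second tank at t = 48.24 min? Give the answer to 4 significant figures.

0.8372 g/L

Each tank obeys Vᵢ dCᵢ/dt = Q(Cᵢ₋₁ − Cᵢ), so τᵢ = Vᵢ/Q.
τ₁ = 274.2/28.22 = 9.71651 min; τ₂ = 1108/28.22 = 39.2629 min.
Tank 1: C₁ = C_in(1 − e^(−t/τ₁)). Tank 2 (τ₁ ≠ τ₂): C₂ = C_in[1 − (τ₁ e^(−t/τ₁) − τ₂ e^(−t/τ₂))/(τ₁ − τ₂)].
At t = 48.24: e^(−t/τ₁) = 0.00697974, e^(−t/τ₂) = 0.292690.
C₂ = 1.365·[1 − (9.71651·0.00697974 − 39.2629·0.292690)/(-29.5464)] = 1.365·0.613352 = 0.837225 g/L.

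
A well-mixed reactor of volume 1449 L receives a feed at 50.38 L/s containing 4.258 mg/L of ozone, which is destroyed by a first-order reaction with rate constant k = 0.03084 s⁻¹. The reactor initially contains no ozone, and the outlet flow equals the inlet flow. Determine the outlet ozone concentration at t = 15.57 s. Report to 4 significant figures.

Accumulation = in − out − consumed: V dC/dt = Q C_in − Q C − k V C.
This is linear with rate a = Q/V + k = 0.0656088 s⁻¹.
C_ss = Q C_in/(Q + kV) = 2.25649 mg/L; C(t) = C_ss + (C₀ − C_ss) e^(−a t).
C(15.57) = 2.25649 + (-2.25649)·e^(−0.0656088·15.57) = 2.25649 + (-2.25649)·0.360044 = 1.44405 mg/L.

1.444 mg/L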